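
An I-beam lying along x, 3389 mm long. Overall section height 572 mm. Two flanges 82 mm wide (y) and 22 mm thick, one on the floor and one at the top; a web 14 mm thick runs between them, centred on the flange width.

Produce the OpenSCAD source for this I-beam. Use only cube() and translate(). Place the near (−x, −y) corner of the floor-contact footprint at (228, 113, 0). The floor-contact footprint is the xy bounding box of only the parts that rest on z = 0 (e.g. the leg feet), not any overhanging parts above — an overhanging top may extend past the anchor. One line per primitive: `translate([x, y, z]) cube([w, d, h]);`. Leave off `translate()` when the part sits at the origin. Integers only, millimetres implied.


translate([228, 113, 0]) cube([3389, 82, 22]);
translate([228, 147, 22]) cube([3389, 14, 528]);
translate([228, 113, 550]) cube([3389, 82, 22]);


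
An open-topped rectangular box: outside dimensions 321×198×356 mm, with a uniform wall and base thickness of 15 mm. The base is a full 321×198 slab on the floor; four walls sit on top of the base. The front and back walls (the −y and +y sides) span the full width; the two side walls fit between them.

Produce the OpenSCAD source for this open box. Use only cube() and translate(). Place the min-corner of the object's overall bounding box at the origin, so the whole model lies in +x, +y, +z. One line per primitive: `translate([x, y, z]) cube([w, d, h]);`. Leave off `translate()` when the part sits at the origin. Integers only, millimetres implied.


cube([321, 198, 15]);
translate([0, 0, 15]) cube([321, 15, 341]);
translate([0, 183, 15]) cube([321, 15, 341]);
translate([0, 15, 15]) cube([15, 168, 341]);
translate([306, 15, 15]) cube([15, 168, 341]);


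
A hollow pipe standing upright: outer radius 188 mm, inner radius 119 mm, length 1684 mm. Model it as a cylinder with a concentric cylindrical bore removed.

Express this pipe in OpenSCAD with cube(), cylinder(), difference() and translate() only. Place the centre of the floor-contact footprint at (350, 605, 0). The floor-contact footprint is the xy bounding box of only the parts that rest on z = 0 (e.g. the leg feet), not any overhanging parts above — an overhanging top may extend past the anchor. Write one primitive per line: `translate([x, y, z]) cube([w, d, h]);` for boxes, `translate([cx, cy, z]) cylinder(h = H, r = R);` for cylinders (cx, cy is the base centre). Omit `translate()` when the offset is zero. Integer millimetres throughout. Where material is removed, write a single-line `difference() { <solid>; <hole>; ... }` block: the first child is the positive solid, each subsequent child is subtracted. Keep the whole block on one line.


difference() { translate([350, 605, 0]) cylinder(h = 1684, r = 188); translate([350, 605, 0]) cylinder(h = 1684, r = 119); }


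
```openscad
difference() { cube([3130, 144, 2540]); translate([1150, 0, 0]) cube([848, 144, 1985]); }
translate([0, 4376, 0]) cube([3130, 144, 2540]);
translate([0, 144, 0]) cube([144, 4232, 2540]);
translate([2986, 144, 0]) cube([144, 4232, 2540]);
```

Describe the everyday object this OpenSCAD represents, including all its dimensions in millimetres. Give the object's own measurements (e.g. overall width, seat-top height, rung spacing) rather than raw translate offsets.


A single room: four walls, each 2540 mm tall and 144 mm thick, enclosing an outside footprint 3130×4520 mm (x × y), no floor or roof. The front and back walls (−y and +y sides) run the full x-width; the side walls fit between their inner faces. A door opening 848 mm wide and 1985 mm tall is cut through the front wall from the floor up, its −x edge 1150 mm from the wall's −x end.


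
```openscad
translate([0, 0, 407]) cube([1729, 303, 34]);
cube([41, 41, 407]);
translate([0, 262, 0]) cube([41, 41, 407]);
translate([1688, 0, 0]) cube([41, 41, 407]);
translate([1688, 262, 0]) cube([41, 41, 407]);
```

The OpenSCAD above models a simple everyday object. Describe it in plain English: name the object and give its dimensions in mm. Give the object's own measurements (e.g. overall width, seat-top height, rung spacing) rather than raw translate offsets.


A bench: a 1729×303 mm seat slab, 34 mm thick, top at z = 441 mm, on four 41×41 mm square legs flush with the seat corners and standing on z = 0.


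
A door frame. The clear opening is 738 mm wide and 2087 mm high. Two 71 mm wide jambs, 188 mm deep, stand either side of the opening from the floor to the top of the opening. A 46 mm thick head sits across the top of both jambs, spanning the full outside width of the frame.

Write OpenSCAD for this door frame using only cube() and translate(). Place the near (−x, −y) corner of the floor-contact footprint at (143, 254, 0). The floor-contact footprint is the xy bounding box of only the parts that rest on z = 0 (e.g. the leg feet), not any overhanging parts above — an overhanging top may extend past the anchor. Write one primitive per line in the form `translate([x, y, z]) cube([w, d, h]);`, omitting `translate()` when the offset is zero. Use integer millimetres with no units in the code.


translate([143, 254, 0]) cube([71, 188, 2087]);
translate([952, 254, 0]) cube([71, 188, 2087]);
translate([143, 254, 2087]) cube([880, 188, 46]);


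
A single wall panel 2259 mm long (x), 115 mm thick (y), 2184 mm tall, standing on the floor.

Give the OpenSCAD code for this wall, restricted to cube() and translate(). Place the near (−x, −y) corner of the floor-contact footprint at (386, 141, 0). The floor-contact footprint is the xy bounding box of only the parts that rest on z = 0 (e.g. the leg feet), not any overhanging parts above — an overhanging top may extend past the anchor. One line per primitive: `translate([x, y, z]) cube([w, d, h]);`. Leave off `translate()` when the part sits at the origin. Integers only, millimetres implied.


translate([386, 141, 0]) cube([2259, 115, 2184]);


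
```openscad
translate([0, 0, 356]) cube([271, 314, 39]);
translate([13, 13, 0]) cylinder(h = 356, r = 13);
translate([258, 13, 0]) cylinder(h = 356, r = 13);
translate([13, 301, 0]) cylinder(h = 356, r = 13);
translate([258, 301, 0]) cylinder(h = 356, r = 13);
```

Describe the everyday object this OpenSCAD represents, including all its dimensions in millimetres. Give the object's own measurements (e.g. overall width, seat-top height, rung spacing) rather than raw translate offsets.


A four-legged stool. The seat is a 271×314×39 mm slab whose top surface is at z = 395 mm; four round legs, each 26 mm in diameter, run from the floor (z = 0) to the underside of the seat, each leg's axis is inset half a diameter from the nearest pair of seat edges (so the leg's bounding box is flush with the corner).


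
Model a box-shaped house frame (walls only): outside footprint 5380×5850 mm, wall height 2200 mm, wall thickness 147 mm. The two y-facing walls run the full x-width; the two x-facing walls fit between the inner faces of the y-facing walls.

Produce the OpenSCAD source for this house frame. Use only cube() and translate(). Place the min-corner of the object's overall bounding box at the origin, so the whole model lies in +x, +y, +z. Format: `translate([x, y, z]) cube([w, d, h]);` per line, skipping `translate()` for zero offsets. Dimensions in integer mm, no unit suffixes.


cube([5380, 147, 2200]);
translate([0, 5703, 0]) cube([5380, 147, 2200]);
translate([0, 147, 0]) cube([147, 5556, 2200]);
translate([5233, 147, 0]) cube([147, 5556, 2200]);


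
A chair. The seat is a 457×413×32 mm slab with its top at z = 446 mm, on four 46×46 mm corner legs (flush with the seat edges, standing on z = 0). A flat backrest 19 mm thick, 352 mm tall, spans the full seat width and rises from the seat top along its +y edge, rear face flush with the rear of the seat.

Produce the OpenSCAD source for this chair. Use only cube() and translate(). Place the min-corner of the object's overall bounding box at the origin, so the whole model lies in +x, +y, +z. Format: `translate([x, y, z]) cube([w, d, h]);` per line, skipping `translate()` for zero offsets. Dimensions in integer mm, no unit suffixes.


translate([0, 0, 414]) cube([457, 413, 32]);
cube([46, 46, 414]);
translate([411, 0, 0]) cube([46, 46, 414]);
translate([0, 367, 0]) cube([46, 46, 414]);
translate([411, 367, 0]) cube([46, 46, 414]);
translate([0, 394, 446]) cube([457, 19, 352]);


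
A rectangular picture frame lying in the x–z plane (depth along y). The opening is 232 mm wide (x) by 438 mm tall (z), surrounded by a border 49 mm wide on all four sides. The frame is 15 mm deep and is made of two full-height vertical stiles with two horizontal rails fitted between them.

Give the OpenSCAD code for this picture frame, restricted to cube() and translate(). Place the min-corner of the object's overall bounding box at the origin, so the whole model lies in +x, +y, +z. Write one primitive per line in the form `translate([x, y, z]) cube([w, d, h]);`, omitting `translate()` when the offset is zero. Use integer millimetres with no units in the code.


cube([49, 15, 536]);
translate([281, 0, 0]) cube([49, 15, 536]);
translate([49, 0, 0]) cube([232, 15, 49]);
translate([49, 0, 487]) cube([232, 15, 49]);


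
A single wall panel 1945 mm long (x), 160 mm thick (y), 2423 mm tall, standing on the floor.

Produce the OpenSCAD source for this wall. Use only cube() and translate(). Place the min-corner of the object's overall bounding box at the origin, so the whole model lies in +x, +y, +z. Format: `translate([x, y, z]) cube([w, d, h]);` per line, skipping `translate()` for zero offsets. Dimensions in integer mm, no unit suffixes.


cube([1945, 160, 2423]);


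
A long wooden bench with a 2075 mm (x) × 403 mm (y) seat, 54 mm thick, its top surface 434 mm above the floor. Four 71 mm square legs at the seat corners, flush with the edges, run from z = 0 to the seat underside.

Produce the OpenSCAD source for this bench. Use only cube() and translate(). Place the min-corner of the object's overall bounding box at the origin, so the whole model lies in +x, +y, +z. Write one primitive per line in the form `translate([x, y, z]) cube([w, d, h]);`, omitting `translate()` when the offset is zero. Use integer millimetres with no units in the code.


translate([0, 0, 380]) cube([2075, 403, 54]);
cube([71, 71, 380]);
translate([0, 332, 0]) cube([71, 71, 380]);
translate([2004, 0, 0]) cube([71, 71, 380]);
translate([2004, 332, 0]) cube([71, 71, 380]);


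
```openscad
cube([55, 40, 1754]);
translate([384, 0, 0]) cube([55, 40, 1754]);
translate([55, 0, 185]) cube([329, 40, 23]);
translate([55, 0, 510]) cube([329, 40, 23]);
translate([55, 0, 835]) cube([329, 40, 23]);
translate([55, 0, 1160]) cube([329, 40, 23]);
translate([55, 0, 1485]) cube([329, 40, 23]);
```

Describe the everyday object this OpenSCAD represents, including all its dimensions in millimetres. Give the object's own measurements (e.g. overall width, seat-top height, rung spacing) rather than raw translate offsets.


A straight ladder. Two 55×40 mm vertical rails, 1754 mm tall, stand 439 mm apart (outside-to-outside) with their front faces coplanar on the −y side. 5 rungs, each 40 mm deep and 23 mm tall, span between the inner faces of the rails, front faces flush with the rails. The lowest rung's underside is at z = 185 mm and rungs are spaced 325 mm apart (underside to underside).


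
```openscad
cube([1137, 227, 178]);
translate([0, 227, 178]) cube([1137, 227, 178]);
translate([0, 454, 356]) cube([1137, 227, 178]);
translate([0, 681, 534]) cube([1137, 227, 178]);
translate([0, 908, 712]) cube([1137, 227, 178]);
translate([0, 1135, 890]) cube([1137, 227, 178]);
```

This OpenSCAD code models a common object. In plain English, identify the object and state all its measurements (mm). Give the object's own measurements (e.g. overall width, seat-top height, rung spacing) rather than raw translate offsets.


A straight staircase of 6 solid steps. Each step is 1137 mm wide (x), 227 mm deep (y, the going) and 178 mm tall (the rise). The first step rests on the floor; each subsequent step sits one going further in +y and one rise higher in +z, directly behind and above the previous step with no overlap.


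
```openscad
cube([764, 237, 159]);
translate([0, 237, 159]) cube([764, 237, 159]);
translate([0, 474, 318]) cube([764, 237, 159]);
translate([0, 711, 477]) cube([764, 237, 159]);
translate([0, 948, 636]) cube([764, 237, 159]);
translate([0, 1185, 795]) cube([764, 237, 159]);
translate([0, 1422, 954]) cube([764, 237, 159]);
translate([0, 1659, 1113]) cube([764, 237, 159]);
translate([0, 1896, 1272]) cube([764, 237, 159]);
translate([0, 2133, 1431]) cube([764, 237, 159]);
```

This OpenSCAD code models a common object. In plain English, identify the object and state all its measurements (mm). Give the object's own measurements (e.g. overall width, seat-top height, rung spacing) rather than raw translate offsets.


A straight staircase of 10 solid steps. Each step is 764 mm wide (x), 237 mm deep (y, the going) and 159 mm tall (the rise). The first step rests on the floor; each subsequent step sits one going further in +y and one rise higher in +z, directly behind and above the previous step with no overlap.


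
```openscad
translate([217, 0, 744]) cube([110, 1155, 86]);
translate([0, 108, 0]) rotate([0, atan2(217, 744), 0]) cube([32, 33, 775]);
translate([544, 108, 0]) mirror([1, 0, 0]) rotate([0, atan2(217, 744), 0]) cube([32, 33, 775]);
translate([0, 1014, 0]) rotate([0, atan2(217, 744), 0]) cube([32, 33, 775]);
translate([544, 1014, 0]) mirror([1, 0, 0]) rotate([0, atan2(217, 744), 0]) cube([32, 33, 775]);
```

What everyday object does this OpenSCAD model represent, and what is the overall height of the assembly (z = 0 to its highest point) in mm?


A sawhorse. The overall height is 830 mm.

A beam across two mirrored pairs of raked legs — a sawhorse. The beam's underside is at z = 744 (matching the legs' vertical rise in atan2(217, 744)) and the beam is 86 mm tall, so its top is at 744 + 86 = 830 mm. The raked legs top out at the beam's underside, so that is the highest point.


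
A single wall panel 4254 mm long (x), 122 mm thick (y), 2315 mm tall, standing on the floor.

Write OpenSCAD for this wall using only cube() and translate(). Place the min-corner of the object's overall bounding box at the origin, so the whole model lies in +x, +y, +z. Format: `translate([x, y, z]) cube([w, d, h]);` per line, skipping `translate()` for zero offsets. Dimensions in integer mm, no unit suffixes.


cube([4254, 122, 2315]);


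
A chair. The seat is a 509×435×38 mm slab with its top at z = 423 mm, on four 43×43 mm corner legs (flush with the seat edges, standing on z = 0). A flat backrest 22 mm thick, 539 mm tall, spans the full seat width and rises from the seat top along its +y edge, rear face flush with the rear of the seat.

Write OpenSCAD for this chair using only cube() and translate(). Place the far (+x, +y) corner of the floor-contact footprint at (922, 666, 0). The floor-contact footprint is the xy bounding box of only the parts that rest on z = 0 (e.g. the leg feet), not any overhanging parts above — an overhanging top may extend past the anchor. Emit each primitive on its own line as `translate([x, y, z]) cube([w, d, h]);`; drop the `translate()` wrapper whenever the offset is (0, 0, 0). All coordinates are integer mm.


translate([413, 231, 385]) cube([509, 435, 38]);
translate([413, 231, 0]) cube([43, 43, 385]);
translate([879, 231, 0]) cube([43, 43, 385]);
translate([413, 623, 0]) cube([43, 43, 385]);
translate([879, 623, 0]) cube([43, 43, 385]);
translate([413, 644, 423]) cube([509, 22, 539]);


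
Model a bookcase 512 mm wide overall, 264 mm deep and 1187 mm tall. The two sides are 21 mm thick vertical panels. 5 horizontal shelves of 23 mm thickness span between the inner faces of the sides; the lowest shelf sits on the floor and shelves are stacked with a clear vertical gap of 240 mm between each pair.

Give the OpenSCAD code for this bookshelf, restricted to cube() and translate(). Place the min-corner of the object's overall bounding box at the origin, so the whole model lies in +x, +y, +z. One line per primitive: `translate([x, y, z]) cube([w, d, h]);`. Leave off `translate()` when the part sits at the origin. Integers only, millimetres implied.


cube([21, 264, 1187]);
translate([491, 0, 0]) cube([21, 264, 1187]);
translate([21, 0, 0]) cube([470, 264, 23]);
translate([21, 0, 263]) cube([470, 264, 23]);
translate([21, 0, 526]) cube([470, 264, 23]);
translate([21, 0, 789]) cube([470, 264, 23]);
translate([21, 0, 1052]) cube([470, 264, 23]);


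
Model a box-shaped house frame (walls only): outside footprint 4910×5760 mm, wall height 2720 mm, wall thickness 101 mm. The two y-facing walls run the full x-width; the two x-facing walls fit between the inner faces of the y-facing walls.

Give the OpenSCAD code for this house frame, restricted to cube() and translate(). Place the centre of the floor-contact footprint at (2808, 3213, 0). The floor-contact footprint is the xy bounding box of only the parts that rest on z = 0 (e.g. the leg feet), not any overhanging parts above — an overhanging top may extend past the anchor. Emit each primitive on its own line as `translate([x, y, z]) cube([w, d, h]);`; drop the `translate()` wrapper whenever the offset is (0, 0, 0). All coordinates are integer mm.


translate([353, 333, 0]) cube([4910, 101, 2720]);
translate([353, 5992, 0]) cube([4910, 101, 2720]);
translate([353, 434, 0]) cube([101, 5558, 2720]);
translate([5162, 434, 0]) cube([101, 5558, 2720]);


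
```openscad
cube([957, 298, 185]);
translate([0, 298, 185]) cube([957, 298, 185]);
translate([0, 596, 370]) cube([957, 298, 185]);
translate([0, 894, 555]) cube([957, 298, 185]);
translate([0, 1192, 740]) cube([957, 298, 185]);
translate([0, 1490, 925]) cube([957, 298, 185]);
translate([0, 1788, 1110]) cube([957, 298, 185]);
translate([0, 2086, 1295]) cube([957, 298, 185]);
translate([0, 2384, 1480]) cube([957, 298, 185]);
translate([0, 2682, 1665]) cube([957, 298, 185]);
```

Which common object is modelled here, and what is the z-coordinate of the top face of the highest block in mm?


A staircase. The total rise is 1850 mm.

10 identical blocks, each offset up and back from the previous — a staircase. Each step is 185 mm tall and there are 10 of them, so the total rise is 10 × 185 = 1850 mm.


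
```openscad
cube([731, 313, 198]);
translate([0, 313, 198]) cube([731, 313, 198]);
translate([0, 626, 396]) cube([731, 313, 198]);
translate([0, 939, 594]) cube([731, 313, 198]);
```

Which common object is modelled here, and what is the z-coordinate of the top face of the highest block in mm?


A staircase. The total rise is 792 mm.

4 identical blocks, each offset up and back from the previous — a staircase. Each step is 198 mm tall and there are 4 of them, so the total rise is 4 × 198 = 792 mm.


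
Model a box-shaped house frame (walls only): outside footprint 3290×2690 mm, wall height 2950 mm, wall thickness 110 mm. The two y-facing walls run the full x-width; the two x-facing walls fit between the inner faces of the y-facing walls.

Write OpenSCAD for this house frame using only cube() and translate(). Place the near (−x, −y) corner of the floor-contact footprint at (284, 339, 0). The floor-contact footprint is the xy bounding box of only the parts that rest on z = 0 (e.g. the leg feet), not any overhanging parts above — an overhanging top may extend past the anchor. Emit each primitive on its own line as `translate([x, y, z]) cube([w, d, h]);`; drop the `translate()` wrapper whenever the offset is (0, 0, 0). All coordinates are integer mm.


translate([284, 339, 0]) cube([3290, 110, 2950]);
translate([284, 2919, 0]) cube([3290, 110, 2950]);
translate([284, 449, 0]) cube([110, 2470, 2950]);
translate([3464, 449, 0]) cube([110, 2470, 2950]);


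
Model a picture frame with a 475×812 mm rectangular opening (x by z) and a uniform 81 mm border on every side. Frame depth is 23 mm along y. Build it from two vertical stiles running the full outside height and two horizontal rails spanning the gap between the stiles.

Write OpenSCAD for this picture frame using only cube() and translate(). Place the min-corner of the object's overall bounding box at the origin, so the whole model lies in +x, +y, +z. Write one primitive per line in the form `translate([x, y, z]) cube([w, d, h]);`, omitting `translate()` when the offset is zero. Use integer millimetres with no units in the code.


cube([81, 23, 974]);
translate([556, 0, 0]) cube([81, 23, 974]);
translate([81, 0, 0]) cube([475, 23, 81]);
translate([81, 0, 893]) cube([475, 23, 81]);


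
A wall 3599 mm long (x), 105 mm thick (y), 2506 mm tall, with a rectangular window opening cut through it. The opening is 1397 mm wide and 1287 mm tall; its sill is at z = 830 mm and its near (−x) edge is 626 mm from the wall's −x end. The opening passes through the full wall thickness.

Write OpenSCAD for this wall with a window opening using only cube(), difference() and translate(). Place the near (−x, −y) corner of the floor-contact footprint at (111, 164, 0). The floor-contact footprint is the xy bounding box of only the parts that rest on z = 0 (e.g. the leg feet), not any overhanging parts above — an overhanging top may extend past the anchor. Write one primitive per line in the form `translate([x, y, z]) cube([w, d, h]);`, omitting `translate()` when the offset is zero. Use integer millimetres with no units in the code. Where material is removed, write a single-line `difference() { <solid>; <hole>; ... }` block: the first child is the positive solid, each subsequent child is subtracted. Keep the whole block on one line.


difference() { translate([111, 164, 0]) cube([3599, 105, 2506]); translate([737, 164, 830]) cube([1397, 105, 1287]); }


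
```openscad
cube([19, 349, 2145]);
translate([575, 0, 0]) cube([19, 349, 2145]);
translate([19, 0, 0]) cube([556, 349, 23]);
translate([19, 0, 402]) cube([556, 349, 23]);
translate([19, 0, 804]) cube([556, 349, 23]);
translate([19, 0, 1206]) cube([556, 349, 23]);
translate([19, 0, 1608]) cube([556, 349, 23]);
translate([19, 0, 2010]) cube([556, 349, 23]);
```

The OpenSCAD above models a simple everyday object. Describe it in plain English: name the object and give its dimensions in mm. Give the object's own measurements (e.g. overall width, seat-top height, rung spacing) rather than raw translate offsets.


An open bookshelf. Two side panels, each 19 mm thick, 349 mm deep and 2145 mm tall, stand 594 mm apart (outside-to-outside). Between them sit 6 shelves, each 23 mm thick and 349 mm deep, spanning the full gap between the sides. The bottom shelf rests on the floor (its underside at z = 0) and the clear gap between one shelf's top and the next shelf's underside is 379 mm.


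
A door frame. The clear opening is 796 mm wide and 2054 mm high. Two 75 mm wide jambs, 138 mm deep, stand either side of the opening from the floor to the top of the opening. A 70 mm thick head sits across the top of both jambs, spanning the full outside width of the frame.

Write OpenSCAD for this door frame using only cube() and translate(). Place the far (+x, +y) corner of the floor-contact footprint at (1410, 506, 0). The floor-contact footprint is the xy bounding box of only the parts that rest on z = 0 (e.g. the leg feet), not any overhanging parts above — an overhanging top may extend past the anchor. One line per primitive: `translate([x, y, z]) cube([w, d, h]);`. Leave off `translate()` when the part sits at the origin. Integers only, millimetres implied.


translate([464, 368, 0]) cube([75, 138, 2054]);
translate([1335, 368, 0]) cube([75, 138, 2054]);
translate([464, 368, 2054]) cube([946, 138, 70]);


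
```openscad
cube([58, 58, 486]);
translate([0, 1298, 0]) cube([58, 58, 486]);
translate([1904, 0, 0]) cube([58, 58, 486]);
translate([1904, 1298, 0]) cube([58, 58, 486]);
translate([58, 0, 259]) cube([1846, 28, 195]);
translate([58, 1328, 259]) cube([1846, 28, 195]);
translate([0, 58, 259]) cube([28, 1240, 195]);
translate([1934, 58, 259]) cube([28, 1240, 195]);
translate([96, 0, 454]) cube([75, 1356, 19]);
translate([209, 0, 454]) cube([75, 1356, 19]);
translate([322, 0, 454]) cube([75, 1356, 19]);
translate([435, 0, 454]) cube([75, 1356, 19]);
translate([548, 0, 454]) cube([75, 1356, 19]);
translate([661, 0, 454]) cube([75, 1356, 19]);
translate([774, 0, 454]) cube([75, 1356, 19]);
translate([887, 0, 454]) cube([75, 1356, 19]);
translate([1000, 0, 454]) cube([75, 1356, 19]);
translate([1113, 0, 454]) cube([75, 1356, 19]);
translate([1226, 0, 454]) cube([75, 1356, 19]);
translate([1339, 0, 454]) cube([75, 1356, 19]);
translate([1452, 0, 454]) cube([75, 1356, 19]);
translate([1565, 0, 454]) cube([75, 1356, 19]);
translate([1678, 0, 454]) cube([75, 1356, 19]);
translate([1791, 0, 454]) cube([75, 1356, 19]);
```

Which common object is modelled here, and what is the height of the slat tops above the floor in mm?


A bed frame. The slat-top height is 473 mm.

Four posts, four rails, and a row of slats — a bed frame. Slats sit on the rails at z = 259 + 195 = 454; with slat thickness 19, the top is 473 mm.


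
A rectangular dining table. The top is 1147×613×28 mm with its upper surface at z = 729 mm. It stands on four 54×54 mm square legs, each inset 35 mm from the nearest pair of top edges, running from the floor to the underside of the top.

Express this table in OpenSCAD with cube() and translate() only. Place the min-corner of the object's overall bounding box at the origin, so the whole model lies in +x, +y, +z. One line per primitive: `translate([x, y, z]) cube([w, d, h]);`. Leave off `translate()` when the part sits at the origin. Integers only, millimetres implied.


translate([0, 0, 701]) cube([1147, 613, 28]);
translate([35, 35, 0]) cube([54, 54, 701]);
translate([1058, 35, 0]) cube([54, 54, 701]);
translate([35, 524, 0]) cube([54, 54, 701]);
translate([1058, 524, 0]) cube([54, 54, 701]);


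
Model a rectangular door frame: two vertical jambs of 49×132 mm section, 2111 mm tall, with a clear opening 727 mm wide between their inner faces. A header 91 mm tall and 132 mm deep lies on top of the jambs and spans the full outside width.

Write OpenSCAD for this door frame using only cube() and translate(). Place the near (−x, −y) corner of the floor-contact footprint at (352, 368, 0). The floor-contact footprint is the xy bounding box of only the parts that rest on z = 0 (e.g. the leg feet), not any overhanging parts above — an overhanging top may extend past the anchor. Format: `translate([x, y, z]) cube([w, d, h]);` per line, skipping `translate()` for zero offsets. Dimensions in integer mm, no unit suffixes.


translate([352, 368, 0]) cube([49, 132, 2111]);
translate([1128, 368, 0]) cube([49, 132, 2111]);
translate([352, 368, 2111]) cube([825, 132, 91]);


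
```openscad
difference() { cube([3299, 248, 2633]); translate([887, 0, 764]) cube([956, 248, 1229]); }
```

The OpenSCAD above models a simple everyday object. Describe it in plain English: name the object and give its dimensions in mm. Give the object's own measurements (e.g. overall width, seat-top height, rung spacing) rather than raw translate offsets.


A wall 3299 mm long (x), 248 mm thick (y), 2633 mm tall, with a rectangular window opening cut through it. The opening is 956 mm wide and 1229 mm tall; its sill is at z = 764 mm and its near (−x) edge is 887 mm from the wall's −x end. The opening passes through the full wall thickness.


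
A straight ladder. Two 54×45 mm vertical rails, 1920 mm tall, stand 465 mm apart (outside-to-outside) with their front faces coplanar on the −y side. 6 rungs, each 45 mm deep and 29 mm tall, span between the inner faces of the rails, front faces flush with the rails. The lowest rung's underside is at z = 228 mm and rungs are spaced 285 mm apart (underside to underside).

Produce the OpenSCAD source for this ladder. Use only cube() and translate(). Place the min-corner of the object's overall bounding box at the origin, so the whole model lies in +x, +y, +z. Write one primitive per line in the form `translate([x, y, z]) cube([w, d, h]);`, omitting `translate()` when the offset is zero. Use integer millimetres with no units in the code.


cube([54, 45, 1920]);
translate([411, 0, 0]) cube([54, 45, 1920]);
translate([54, 0, 228]) cube([357, 45, 29]);
translate([54, 0, 513]) cube([357, 45, 29]);
translate([54, 0, 798]) cube([357, 45, 29]);
translate([54, 0, 1083]) cube([357, 45, 29]);
translate([54, 0, 1368]) cube([357, 45, 29]);
translate([54, 0, 1653]) cube([357, 45, 29]);


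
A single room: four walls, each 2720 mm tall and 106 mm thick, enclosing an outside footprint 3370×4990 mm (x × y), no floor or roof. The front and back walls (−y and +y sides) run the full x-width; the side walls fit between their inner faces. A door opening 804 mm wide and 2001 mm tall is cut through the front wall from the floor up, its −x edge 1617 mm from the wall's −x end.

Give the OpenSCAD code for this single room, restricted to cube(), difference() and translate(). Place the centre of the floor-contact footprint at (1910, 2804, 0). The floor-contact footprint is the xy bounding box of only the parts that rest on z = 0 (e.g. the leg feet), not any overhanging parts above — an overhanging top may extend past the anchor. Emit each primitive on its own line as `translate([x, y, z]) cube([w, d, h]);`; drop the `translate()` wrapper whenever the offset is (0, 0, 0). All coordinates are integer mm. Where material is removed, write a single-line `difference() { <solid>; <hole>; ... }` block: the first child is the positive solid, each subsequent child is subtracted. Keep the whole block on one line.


difference() { translate([225, 309, 0]) cube([3370, 106, 2720]); translate([1842, 309, 0]) cube([804, 106, 2001]); }
translate([225, 5193, 0]) cube([3370, 106, 2720]);
translate([225, 415, 0]) cube([106, 4778, 2720]);
translate([3489, 415, 0]) cube([106, 4778, 2720]);


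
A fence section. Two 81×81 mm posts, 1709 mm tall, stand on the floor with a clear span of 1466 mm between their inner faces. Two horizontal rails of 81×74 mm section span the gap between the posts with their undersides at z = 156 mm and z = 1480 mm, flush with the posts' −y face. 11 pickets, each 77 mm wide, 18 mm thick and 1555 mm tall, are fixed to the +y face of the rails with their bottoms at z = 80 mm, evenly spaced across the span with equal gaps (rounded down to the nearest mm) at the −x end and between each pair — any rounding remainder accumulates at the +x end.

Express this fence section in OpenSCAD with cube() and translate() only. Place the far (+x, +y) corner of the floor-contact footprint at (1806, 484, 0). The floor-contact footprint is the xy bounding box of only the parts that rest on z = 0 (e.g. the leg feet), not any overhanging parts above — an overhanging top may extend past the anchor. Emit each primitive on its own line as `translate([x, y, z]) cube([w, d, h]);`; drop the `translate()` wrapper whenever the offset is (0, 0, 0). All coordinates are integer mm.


translate([178, 403, 0]) cube([81, 81, 1709]);
translate([1725, 403, 0]) cube([81, 81, 1709]);
translate([259, 403, 156]) cube([1466, 81, 74]);
translate([259, 403, 1480]) cube([1466, 81, 74]);
translate([310, 484, 80]) cube([77, 18, 1555]);
translate([438, 484, 80]) cube([77, 18, 1555]);
translate([566, 484, 80]) cube([77, 18, 1555]);
translate([694, 484, 80]) cube([77, 18, 1555]);
translate([822, 484, 80]) cube([77, 18, 1555]);
translate([950, 484, 80]) cube([77, 18, 1555]);
translate([1078, 484, 80]) cube([77, 18, 1555]);
translate([1206, 484, 80]) cube([77, 18, 1555]);
translate([1334, 484, 80]) cube([77, 18, 1555]);
translate([1462, 484, 80]) cube([77, 18, 1555]);
translate([1590, 484, 80]) cube([77, 18, 1555]);


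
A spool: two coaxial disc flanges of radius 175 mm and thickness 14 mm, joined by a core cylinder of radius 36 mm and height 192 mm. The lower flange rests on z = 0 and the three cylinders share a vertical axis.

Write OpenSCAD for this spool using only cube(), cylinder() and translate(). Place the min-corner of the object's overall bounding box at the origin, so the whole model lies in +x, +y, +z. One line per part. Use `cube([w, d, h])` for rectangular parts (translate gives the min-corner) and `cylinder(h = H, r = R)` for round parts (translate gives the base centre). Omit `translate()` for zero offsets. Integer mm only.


translate([175, 175, 0]) cylinder(h = 14, r = 175);
translate([175, 175, 14]) cylinder(h = 192, r = 36);
translate([175, 175, 206]) cylinder(h = 14, r = 175);


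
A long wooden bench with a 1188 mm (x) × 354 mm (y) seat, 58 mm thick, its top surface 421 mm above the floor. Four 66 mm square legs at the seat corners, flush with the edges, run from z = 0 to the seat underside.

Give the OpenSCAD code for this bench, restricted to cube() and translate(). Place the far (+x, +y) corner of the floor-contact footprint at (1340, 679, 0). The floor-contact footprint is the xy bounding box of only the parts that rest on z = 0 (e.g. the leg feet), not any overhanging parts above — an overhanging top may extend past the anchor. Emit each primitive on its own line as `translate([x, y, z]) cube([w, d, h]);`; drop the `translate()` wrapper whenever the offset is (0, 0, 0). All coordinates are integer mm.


translate([152, 325, 363]) cube([1188, 354, 58]);
translate([152, 325, 0]) cube([66, 66, 363]);
translate([152, 613, 0]) cube([66, 66, 363]);
translate([1274, 325, 0]) cube([66, 66, 363]);
translate([1274, 613, 0]) cube([66, 66, 363]);


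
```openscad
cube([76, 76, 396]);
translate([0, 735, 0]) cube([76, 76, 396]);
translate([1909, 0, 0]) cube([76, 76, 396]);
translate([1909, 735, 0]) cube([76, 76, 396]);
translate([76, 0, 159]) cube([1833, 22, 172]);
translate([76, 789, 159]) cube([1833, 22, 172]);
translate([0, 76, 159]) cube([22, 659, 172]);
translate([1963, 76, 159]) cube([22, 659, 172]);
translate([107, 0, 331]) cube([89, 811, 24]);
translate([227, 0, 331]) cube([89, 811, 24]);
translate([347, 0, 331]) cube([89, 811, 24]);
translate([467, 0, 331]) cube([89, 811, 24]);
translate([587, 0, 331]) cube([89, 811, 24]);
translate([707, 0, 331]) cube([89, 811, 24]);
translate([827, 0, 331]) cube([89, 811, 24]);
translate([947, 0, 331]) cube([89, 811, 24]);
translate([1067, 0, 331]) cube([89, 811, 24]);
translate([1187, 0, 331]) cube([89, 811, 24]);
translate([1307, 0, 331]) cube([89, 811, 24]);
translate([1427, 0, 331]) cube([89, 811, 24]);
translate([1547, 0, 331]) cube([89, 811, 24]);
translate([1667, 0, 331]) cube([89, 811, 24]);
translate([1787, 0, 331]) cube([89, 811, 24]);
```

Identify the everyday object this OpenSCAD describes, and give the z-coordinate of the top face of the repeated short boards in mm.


A bed frame. The slat-top height is 355 mm.

Four posts, four rails, and a row of slats — a bed frame. Slats sit on the rails at z = 159 + 172 = 331; with slat thickness 24, the top is 355 mm.


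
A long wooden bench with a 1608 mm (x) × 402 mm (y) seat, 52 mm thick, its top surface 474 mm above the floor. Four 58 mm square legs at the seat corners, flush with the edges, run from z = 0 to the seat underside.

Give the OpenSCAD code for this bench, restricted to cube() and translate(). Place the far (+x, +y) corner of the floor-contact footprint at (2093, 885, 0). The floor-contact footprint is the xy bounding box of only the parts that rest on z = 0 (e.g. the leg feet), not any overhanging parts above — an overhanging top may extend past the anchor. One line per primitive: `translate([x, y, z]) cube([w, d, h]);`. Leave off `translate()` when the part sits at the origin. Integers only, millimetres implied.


// leg_h = 474 − 52 = 422
translate([485, 483, 422]) cube([1608, 402, 52]);
translate([485, 483, 0]) cube([58, 58, 422]);
translate([485, 827, 0]) cube([58, 58, 422]);
translate([2035, 483, 0]) cube([58, 58, 422]);
translate([2035, 827, 0]) cube([58, 58, 422]);


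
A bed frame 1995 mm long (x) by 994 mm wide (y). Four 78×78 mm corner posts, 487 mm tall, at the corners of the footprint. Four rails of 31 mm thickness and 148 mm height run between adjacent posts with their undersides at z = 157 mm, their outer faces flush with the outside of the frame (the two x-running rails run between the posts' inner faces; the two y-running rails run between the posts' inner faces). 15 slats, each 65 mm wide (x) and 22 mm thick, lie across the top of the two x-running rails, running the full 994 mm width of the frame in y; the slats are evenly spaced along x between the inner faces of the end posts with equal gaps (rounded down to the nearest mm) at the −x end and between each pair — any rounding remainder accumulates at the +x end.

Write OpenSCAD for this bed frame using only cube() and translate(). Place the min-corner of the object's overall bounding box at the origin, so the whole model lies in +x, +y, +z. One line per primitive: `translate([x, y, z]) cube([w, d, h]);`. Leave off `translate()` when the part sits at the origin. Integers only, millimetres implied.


cube([78, 78, 487]);
translate([0, 916, 0]) cube([78, 78, 487]);
translate([1917, 0, 0]) cube([78, 78, 487]);
translate([1917, 916, 0]) cube([78, 78, 487]);
translate([78, 0, 157]) cube([1839, 31, 148]);
translate([78, 963, 157]) cube([1839, 31, 148]);
translate([0, 78, 157]) cube([31, 838, 148]);
translate([1964, 78, 157]) cube([31, 838, 148]);
translate([132, 0, 305]) cube([65, 994, 22]);
translate([251, 0, 305]) cube([65, 994, 22]);
translate([370, 0, 305]) cube([65, 994, 22]);
translate([489, 0, 305]) cube([65, 994, 22]);
translate([608, 0, 305]) cube([65, 994, 22]);
translate([727, 0, 305]) cube([65, 994, 22]);
translate([846, 0, 305]) cube([65, 994, 22]);
translate([965, 0, 305]) cube([65, 994, 22]);
translate([1084, 0, 305]) cube([65, 994, 22]);
translate([1203, 0, 305]) cube([65, 994, 22]);
translate([1322, 0, 305]) cube([65, 994, 22]);
translate([1441, 0, 305]) cube([65, 994, 22]);
translate([1560, 0, 305]) cube([65, 994, 22]);
translate([1679, 0, 305]) cube([65, 994, 22]);
translate([1798, 0, 305]) cube([65, 994, 22]);


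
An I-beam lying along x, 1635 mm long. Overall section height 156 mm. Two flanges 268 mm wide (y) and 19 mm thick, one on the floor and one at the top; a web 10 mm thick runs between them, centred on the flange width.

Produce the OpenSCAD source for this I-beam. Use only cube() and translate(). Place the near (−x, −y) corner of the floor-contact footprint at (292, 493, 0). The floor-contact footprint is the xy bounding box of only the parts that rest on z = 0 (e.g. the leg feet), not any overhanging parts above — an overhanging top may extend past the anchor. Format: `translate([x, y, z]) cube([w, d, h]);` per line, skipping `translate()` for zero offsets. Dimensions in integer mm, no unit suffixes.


translate([292, 493, 0]) cube([1635, 268, 19]);
translate([292, 622, 19]) cube([1635, 10, 118]);
translate([292, 493, 137]) cube([1635, 268, 19]);


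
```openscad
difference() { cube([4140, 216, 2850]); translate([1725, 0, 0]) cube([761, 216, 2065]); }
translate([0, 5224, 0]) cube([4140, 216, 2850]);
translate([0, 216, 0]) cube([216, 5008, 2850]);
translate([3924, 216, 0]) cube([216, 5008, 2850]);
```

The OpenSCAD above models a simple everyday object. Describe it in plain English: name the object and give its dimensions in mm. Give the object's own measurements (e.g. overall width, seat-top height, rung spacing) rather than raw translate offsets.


A single room: four walls, each 2850 mm tall and 216 mm thick, enclosing an outside footprint 4140×5440 mm (x × y), no floor or roof. The front and back walls (−y and +y sides) run the full x-width; the side walls fit between their inner faces. A door opening 761 mm wide and 2065 mm tall is cut through the front wall from the floor up, its −x edge 1725 mm from the wall's −x end.


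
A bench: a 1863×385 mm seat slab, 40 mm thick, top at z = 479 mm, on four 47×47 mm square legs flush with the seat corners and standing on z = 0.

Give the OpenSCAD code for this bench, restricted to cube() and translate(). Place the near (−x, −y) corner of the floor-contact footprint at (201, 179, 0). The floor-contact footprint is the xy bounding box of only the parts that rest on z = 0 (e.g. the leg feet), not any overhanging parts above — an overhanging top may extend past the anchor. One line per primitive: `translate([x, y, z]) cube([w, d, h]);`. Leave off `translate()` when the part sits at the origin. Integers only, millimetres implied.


translate([201, 179, 439]) cube([1863, 385, 40]);
translate([201, 179, 0]) cube([47, 47, 439]);
translate([201, 517, 0]) cube([47, 47, 439]);
translate([2017, 179, 0]) cube([47, 47, 439]);
translate([2017, 517, 0]) cube([47, 47, 439]);
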